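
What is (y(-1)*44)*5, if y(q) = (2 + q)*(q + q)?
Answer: -440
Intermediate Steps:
y(q) = 2*q*(2 + q) (y(q) = (2 + q)*(2*q) = 2*q*(2 + q))
(y(-1)*44)*5 = ((2*(-1)*(2 - 1))*44)*5 = ((2*(-1)*1)*44)*5 = -2*44*5 = -88*5 = -440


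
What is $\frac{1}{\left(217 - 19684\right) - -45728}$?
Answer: $\frac{1}{26261} \approx 3.8079 \cdot 10^{-5}$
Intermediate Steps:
$\frac{1}{\left(217 - 19684\right) - -45728} = \frac{1}{-19467 + 45728} = \frac{1}{26261}$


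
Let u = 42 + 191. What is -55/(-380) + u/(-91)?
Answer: -16707/6916 ≈ -2.4157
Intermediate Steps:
u = 233
-55/(-380) + u/(-91) = -55/(-380) + 233/(-91) = -55*(-1/380) + 233*(-1/91) = 11/76 - 233/91 = -16707/6916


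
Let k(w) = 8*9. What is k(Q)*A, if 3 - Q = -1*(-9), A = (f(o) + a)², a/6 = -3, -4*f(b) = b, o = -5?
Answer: 40401/2 ≈ 20201.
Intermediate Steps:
f(b) = -b/4
a = -18 (a = 6*(-3) = -18)
A = 4489/16 (A = (-¼*(-5) - 18)² = (5/4 - 18)² = (-67/4)² = 4489/16 ≈ 280.56)
Q = -6 (Q = 3 - (-1)*(-9) = 3 - 1*9 = 3 - 9 = -6)
k(w) = 72
k(Q)*A = 72*(4489/16) = 40401/2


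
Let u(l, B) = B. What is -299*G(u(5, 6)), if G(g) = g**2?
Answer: -10764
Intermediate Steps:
-299*G(u(5, 6)) = -299*6**2 = -299*36 = -10764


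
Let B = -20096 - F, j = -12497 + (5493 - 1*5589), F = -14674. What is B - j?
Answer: 7171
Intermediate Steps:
j = -12593 (j = -12497 + (5493 - 5589) = -12497 - 96 = -12593)
B = -5422 (B = -20096 - 1*(-14674) = -20096 + 14674 = -5422)
B - j = -5422 - 1*(-12593) = -5422 + 12593 = 7171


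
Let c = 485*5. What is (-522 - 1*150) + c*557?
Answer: 1350053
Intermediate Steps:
c = 2425
(-522 - 1*150) + c*557 = (-522 - 1*150) + 2425*557 = (-522 - 150) + 1350725 = -672 + 1350725 = 1350053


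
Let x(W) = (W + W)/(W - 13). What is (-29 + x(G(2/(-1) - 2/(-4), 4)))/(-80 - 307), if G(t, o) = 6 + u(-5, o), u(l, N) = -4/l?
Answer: 967/11997 ≈ 0.080603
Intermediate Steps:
G(t, o) = 34/5 (G(t, o) = 6 - 4/(-5) = 6 - 4*(-⅕) = 6 + ⅘ = 34/5)
x(W) = 2*W/(-13 + W) (x(W) = (2*W)/(-13 + W) = 2*W/(-13 + W))
(-29 + x(G(2/(-1) - 2/(-4), 4)))/(-80 - 307) = (-29 + 2*(34/5)/(-13 + 34/5))/(-80 - 307) = (-29 + 2*(34/5)/(-31/5))/(-387) = (-29 + 2*(34/5)*(-5/31))*(-1/387) = (-29 - 68/31)*(-1/387) = -967/31*(-1/387) = 967/11997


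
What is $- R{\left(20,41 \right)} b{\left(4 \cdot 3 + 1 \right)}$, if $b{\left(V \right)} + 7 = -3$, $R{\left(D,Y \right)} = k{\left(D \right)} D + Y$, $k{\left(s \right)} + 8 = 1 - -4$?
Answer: $-190$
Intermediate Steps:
$k{\left(s \right)} = -3$ ($k{\left(s \right)} = -8 + \left(1 - -4\right) = -8 + \left(1 + 4\right) = -8 + 5 = -3$)
$R{\left(D,Y \right)} = Y - 3 D$ ($R{\left(D,Y \right)} = - 3 D + Y = Y - 3 D$)
$b{\left(V \right)} = -10$ ($b{\left(V \right)} = -7 - 3 = -10$)
$- R{\left(20,41 \right)} b{\left(4 \cdot 3 + 1 \right)} = - \left(41 - 60\right) \left(-10\right) = - \left(-19\right) \left(-10\right) = \left(-1\right) 190 = -190$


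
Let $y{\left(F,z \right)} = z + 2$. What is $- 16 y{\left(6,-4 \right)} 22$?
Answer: $704$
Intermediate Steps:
$y{\left(F,z \right)} = 2 + z$
$- 16 y{\left(6,-4 \right)} 22 = - 16 \left(2 - 4\right) 22 = \left(-16\right) \left(-2\right) 22 = 32 \cdot 22 = 704$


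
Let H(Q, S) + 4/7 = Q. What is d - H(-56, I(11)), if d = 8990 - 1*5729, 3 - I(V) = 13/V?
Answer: 23223/7 ≈ 3317.6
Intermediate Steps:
I(V) = 3 - 13/V
H(Q, S) = -4/7 + Q
d = 3261 (d = 8990 - 5729 = 3261)
d - H(-56, I(11)) = 3261 - (-4/7 - 56) = 3261 - 1*(-396/7) = 3261 + 396/7 = 23223/7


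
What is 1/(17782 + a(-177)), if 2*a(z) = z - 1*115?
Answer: 1/17636 ≈ 5.6702e-5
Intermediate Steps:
a(z) = -115/2 + z/2 (a(z) = (z - 1*115)/2 = (z - 115)/2 = (-115 + z)/2 = -115/2 + z/2)
1/(17782 + a(-177)) = 1/(17782 + (-115/2 + (½)*(-177))) = 1/(17782 + (-115/2 - 177/2)) = 1/(17782 - 146) = 1/17636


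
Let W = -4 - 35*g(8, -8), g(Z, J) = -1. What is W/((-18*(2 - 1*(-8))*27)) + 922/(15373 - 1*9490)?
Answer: 1432849/9530460 ≈ 0.15034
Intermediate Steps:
W = 31 (W = -4 - 35*(-1) = -4 + 35 = 31)
W/((-18*(2 - 1*(-8))*27)) + 922/(15373 - 1*9490) = 31/((-18*(2 - 1*(-8))*27)) + 922/(15373 - 1*9490) = 31/((-18*(2 + 8)*27)) + 922/(15373 - 9490) = 31/((-18*10*27)) + 922/5883 = 31/((-180*27)) + 922*(1/5883) = 31/(-4860) + 922/5883 = 31*(-1/4860) + 922/5883 = -31/4860 + 922/5883 = 1432849/9530460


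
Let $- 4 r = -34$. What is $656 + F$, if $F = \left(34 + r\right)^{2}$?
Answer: $\frac{9849}{4} \approx 2462.3$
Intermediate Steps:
$r = \frac{17}{2}$ ($r = \left(- \frac{1}{4}\right) \left(-34\right) = \frac{17}{2} \approx 8.5$)
$F = \frac{7225}{4}$ ($F = \left(34 + \frac{17}{2}\right)^{2} = \left(\frac{85}{2}\right)^{2} = \frac{7225}{4} \approx 1806.3$)
$656 + F = 656 + \frac{7225}{4} = \frac{9849}{4}$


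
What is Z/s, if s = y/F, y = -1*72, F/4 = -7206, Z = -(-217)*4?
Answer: 1042468/3 ≈ 3.4749e+5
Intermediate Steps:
Z = 868 (Z = -31*(-28) = 868)
F = -28824 (F = 4*(-7206) = -28824)
y = -72
s = 3/1201 (s = -72/(-28824) = -72*(-1/28824) = 3/1201 ≈ 0.0024979)
Z/s = 868/(3/1201) = 868*(1201/3) = 1042468/3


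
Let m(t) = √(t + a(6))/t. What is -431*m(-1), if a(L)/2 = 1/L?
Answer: 431*I*√6/3 ≈ 351.91*I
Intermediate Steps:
a(L) = 2/L
m(t) = √(⅓ + t)/t (m(t) = √(t + 2/6)/t = √(t + 2*(⅙))/t = √(t + ⅓)/t = √(⅓ + t)/t)
-431*m(-1) = -431*√(3 + 9*(-1))/(3*(-1)) = -431*(-1)*√(3 - 9)/3 = -431*(-1)*√(-6)/3 = -431*(-1)*I*√6/3 = -(-431)*I*√6/3 = 431*I*√6/3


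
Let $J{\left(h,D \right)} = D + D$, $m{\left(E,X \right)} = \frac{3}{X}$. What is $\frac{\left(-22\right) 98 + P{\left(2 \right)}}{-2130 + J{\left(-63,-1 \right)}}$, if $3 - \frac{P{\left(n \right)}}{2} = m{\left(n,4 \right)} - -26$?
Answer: $\frac{339}{328} \approx 1.0335$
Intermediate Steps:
$J{\left(h,D \right)} = 2 D$
$P{\left(n \right)} = - \frac{95}{2}$ ($P{\left(n \right)} = 6 - 2 \left(\frac{3}{4} - -26\right) = 6 - 2 \left(3 \cdot \frac{1}{4} + 26\right) = 6 - 2 \left(\frac{3}{4} + 26\right) = 6 - \frac{107}{2} = - \frac{95}{2}$)
$\frac{\left(-22\right) 98 + P{\left(2 \right)}}{-2130 + J{\left(-63,-1 \right)}} = \frac{\left(-22\right) 98 - \frac{95}{2}}{-2130 + 2 \left(-1\right)} = \frac{-2156 - \frac{95}{2}}{-2130 - 2} = - \frac{4407}{2 \left(-2132\right)} = \left(- \frac{4407}{2}\right) \left(- \frac{1}{2132}\right) = \frac{339}{328}$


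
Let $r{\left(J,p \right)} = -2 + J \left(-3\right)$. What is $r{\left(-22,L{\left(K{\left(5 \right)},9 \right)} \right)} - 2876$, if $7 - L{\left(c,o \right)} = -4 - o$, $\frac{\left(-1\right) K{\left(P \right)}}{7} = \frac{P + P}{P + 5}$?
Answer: $-2812$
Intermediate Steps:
$K{\left(P \right)} = - \frac{14 P}{5 + P}$ ($K{\left(P \right)} = - 7 \frac{P + P}{P + 5} = - 7 \frac{2 P}{5 + P} = - \frac{14 P}{5 + P}$)
$L{\left(c,o \right)} = 11 + o$ ($L{\left(c,o \right)} = 7 - \left(-4 - o\right) = 7 + \left(4 + o\right) = 11 + o$)
$r{\left(J,p \right)} = -2 - 3 J$
$r{\left(-22,L{\left(K{\left(5 \right)},9 \right)} \right)} - 2876 = \left(-2 - -66\right) - 2876 = \left(-2 + 66\right) - 2876 = 64 - 2876 = -2812$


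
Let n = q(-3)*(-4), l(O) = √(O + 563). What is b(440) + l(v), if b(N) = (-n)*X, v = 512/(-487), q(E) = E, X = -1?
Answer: 12 + √133276803/487 ≈ 35.705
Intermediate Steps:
v = -512/487 (v = 512*(-1/487) = -512/487 ≈ -1.0513)
l(O) = √(563 + O)
n = 12 (n = -3*(-4) = 12)
b(N) = 12 (b(N) = -1*12*(-1) = -12*(-1) = 12)
b(440) + l(v) = 12 + √(563 - 512/487) = 12 + √(273669/487) = 12 + √133276803/487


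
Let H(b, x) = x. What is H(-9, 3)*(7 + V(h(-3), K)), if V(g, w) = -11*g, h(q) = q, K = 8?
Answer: 120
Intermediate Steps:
H(-9, 3)*(7 + V(h(-3), K)) = 3*(7 - 11*(-3)) = 3*(7 + 33) = 3*40 = 120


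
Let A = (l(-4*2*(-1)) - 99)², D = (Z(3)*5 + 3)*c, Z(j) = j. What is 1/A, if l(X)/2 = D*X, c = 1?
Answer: 1/35721 ≈ 2.7995e-5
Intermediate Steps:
D = 18 (D = (3*5 + 3)*1 = (15 + 3)*1 = 18*1 = 18)
l(X) = 36*X (l(X) = 2*(18*X) = 36*X)
A = 35721 (A = (36*(-4*2*(-1)) - 99)² = (36*(-8*(-1)) - 99)² = (36*8 - 99)² = (288 - 99)² = 189² = 35721)
1/A = 1/35721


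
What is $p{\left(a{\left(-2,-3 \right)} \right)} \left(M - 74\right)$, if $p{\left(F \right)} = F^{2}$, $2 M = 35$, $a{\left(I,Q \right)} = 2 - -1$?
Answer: $- \frac{1017}{2} \approx -508.5$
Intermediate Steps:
$a{\left(I,Q \right)} = 3$ ($a{\left(I,Q \right)} = 2 + 1 = 3$)
$M = \frac{35}{2}$ ($M = \frac{1}{2} \cdot 35 = \frac{35}{2} \approx 17.5$)
$p{\left(a{\left(-2,-3 \right)} \right)} \left(M - 74\right) = 3^{2} \left(\frac{35}{2} - 74\right) = 9 \left(- \frac{113}{2}\right) = - \frac{1017}{2}$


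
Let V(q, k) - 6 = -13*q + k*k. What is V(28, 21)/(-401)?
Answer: -83/401 ≈ -0.20698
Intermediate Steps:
V(q, k) = 6 + k**2 - 13*q (V(q, k) = 6 + (-13*q + k*k) = 6 + (-13*q + k**2) = 6 + (k**2 - 13*q) = 6 + k**2 - 13*q)
V(28, 21)/(-401) = (6 + 21**2 - 13*28)/(-401) = (6 + 441 - 364)*(-1/401) = 83*(-1/401) = -83/401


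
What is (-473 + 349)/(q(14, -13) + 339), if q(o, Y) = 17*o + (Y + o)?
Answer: -62/289 ≈ -0.21453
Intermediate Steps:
q(o, Y) = Y + 18*o
(-473 + 349)/(q(14, -13) + 339) = (-473 + 349)/((-13 + 18*14) + 339) = -124/((-13 + 252) + 339) = -124/(239 + 339) = -124/578 = -124*1/578 = -62/289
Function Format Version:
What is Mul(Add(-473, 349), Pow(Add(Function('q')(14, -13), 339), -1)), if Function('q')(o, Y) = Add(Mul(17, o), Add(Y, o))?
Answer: Rational(-62, 289) ≈ -0.21453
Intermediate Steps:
Function('q')(o, Y) = Add(Y, Mul(18, o))
Mul(Add(-473, 349), Pow(Add(Function('q')(14, -13), 339), -1)) = Mul(Add(-473, 349), Pow(Add(Add(-13, Mul(18, 14)), 339), -1)) = Mul(-124, Pow(Add(Add(-13, 252), 339), -1)) = Mul(-124, Pow(Add(239, 339), -1)) = Mul(-124, Pow(578, -1)) = Mul(-124, Rational(1, 578)) = Rational(-62, 289)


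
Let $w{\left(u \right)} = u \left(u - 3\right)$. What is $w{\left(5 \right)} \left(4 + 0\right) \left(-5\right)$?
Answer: $-200$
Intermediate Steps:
$w{\left(u \right)} = u \left(-3 + u\right)$
$w{\left(5 \right)} \left(4 + 0\right) \left(-5\right) = 5 \left(-3 + 5\right) \left(4 + 0\right) \left(-5\right) = 5 \cdot 2 \cdot 4 \left(-5\right) = 10 \cdot 4 \left(-5\right) = 40 \left(-5\right) = -200$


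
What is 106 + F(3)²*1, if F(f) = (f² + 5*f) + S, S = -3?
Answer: 547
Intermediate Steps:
F(f) = -3 + f² + 5*f (F(f) = (f² + 5*f) - 3 = -3 + f² + 5*f)
106 + F(3)²*1 = 106 + (-3 + 3² + 5*3)²*1 = 106 + (-3 + 9 + 15)²*1 = 106 + 21²*1 = 106 + 441*1 = 106 + 441 = 547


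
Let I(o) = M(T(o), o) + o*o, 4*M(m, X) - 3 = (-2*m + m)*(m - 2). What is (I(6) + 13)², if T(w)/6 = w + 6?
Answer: 23435281/16 ≈ 1.4647e+6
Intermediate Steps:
T(w) = 36 + 6*w (T(w) = 6*(w + 6) = 6*(6 + w) = 36 + 6*w)
M(m, X) = ¾ - m*(-2 + m)/4 (M(m, X) = ¾ + ((-2*m + m)*(m - 2))/4 = ¾ + ((-m)*(-2 + m))/4 = ¾ + (-m*(-2 + m))/4 = ¾ - m*(-2 + m)/4)
I(o) = 75/4 + o² + 3*o - (36 + 6*o)²/4 (I(o) = (¾ + (36 + 6*o)/2 - (36 + 6*o)²/4) + o*o = (¾ + (18 + 3*o) - (36 + 6*o)²/4) + o² = (75/4 + 3*o - (36 + 6*o)²/4) + o² = 75/4 + o² + 3*o - (36 + 6*o)²/4)
(I(6) + 13)² = ((-1221/4 - 105*6 - 8*6²) + 13)² = ((-1221/4 - 630 - 8*36) + 13)² = ((-1221/4 - 630 - 288) + 13)² = (-4893/4 + 13)² = (-4841/4)² = 23435281/16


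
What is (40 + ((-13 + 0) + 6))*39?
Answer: 1287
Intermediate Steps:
(40 + ((-13 + 0) + 6))*39 = (40 + (-13 + 6))*39 = (40 - 7)*39 = 33*39 = 1287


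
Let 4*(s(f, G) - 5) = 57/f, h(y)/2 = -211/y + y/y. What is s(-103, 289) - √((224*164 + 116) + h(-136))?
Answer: 2003/412 - √42606811/34 ≈ -187.12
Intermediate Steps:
h(y) = 2 - 422/y (h(y) = 2*(-211/y + y/y) = 2*(-211/y + 1) = 2*(1 - 211/y) = 2 - 422/y)
s(f, G) = 5 + 57/(4*f) (s(f, G) = 5 + (57/f)/4 = 5 + 57/(4*f))
s(-103, 289) - √((224*164 + 116) + h(-136)) = (5 + (57/4)/(-103)) - √((224*164 + 116) + (2 - 422/(-136))) = (5 + (57/4)*(-1/103)) - √((36736 + 116) + (2 - 422*(-1/136))) = (5 - 57/412) - √(36852 + (2 + 211/68)) = 2003/412 - √(36852 + 347/68) = 2003/412 - √(2506283/68) = 2003/412 - √42606811/34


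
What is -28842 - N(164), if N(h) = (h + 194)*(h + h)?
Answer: -146266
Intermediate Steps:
N(h) = 2*h*(194 + h) (N(h) = (194 + h)*(2*h) = 2*h*(194 + h))
-28842 - N(164) = -28842 - 2*164*(194 + 164) = -28842 - 2*164*358 = -28842 - 1*117424 = -28842 - 117424 = -146266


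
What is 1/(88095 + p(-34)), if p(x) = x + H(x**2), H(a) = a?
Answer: 1/89217 ≈ 1.1209e-5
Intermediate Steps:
p(x) = x + x**2
1/(88095 + p(-34)) = 1/(88095 - 34*(1 - 34)) = 1/(88095 - 34*(-33)) = 1/(88095 + 1122) = 1/89217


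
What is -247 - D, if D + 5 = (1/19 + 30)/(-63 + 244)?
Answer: -832809/3439 ≈ -242.17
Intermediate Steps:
D = -16624/3439 (D = -5 + (1/19 + 30)/(-63 + 244) = -5 + (1/19 + 30)/181 = -5 + (571/19)*(1/181) = -5 + 571/3439 = -16624/3439 ≈ -4.8340)
-247 - D = -247 - 1*(-16624/3439) = -247 + 16624/3439 = -832809/3439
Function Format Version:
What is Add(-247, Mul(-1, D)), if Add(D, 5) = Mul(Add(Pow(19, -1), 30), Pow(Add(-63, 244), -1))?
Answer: Rational(-832809, 3439) ≈ -242.17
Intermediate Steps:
D = Rational(-16624, 3439) (D = Add(-5, Mul(Add(Pow(19, -1), 30), Pow(Add(-63, 244), -1))) = Add(-5, Mul(Add(Rational(1, 19), 30), Pow(181, -1))) = Add(-5, Mul(Rational(571, 19), Rational(1, 181))) = Add(-5, Rational(571, 3439)) = Rational(-16624, 3439) ≈ -4.8340)
Add(-247, Mul(-1, D)) = Add(-247, Mul(-1, Rational(-16624, 3439))) = Add(-247, Rational(16624, 3439)) = Rational(-832809, 3439)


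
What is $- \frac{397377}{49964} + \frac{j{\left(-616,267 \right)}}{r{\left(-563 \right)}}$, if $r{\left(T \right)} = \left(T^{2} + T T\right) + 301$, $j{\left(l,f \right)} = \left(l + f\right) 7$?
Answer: $- \frac{252154053155}{31689117396} \approx -7.9571$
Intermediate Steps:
$j{\left(l,f \right)} = 7 f + 7 l$ ($j{\left(l,f \right)} = \left(f + l\right) 7 = 7 f + 7 l$)
$r{\left(T \right)} = 301 + 2 T^{2}$ ($r{\left(T \right)} = \left(T^{2} + T^{2}\right) + 301 = 2 T^{2} + 301 = 301 + 2 T^{2}$)
$- \frac{397377}{49964} + \frac{j{\left(-616,267 \right)}}{r{\left(-563 \right)}} = - \frac{397377}{49964} + \frac{7 \cdot 267 + 7 \left(-616\right)}{301 + 2 \left(-563\right)^{2}} = \left(-397377\right) \frac{1}{49964} + \frac{1869 - 4312}{301 + 2 \cdot 316969} = - \frac{397377}{49964} - \frac{2443}{301 + 633938} = - \frac{397377}{49964} - \frac{2443}{634239} = - \frac{252154053155}{31689117396}$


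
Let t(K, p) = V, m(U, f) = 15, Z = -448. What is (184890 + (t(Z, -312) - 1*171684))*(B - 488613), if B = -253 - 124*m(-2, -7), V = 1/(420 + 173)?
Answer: -3842953331434/593 ≈ -6.4805e+9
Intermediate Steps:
V = 1/593 ≈ 0.0016863
t(K, p) = 1/593
B = -2113 (B = -253 - 124*15 = -253 - 1860 = -2113)
(184890 + (t(Z, -312) - 1*171684))*(B - 488613) = (184890 + (1/593 - 1*171684))*(-2113 - 488613) = (184890 + (1/593 - 171684))*(-490726) = (184890 - 101808611/593)*(-490726) = (7831159/593)*(-490726) = -3842953331434/593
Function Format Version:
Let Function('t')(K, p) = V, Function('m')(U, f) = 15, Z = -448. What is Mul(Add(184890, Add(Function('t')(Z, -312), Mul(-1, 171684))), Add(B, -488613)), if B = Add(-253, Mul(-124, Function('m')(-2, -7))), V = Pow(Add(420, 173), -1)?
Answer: Rational(-3842953331434, 593) ≈ -6.4805e+9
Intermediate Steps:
V = Rational(1, 593) (V = Pow(593, -1) = Rational(1, 593) ≈ 0.0016863)
Function('t')(K, p) = Rational(1, 593)
B = -2113 (B = Add(-253, Mul(-124, 15)) = Add(-253, -1860) = -2113)
Mul(Add(184890, Add(Function('t')(Z, -312), Mul(-1, 171684))), Add(B, -488613)) = Mul(Add(184890, Add(Rational(1, 593), Mul(-1, 171684))), Add(-2113, -488613)) = Mul(Add(184890, Add(Rational(1, 593), -171684)), -490726) = Mul(Add(184890, Rational(-101808611, 593)), -490726) = Mul(Rational(7831159, 593), -490726) = Rational(-3842953331434, 593)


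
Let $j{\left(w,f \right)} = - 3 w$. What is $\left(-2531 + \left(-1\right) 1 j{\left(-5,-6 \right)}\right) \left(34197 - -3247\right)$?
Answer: $-95332424$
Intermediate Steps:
$\left(-2531 + \left(-1\right) 1 j{\left(-5,-6 \right)}\right) \left(34197 - -3247\right) = \left(-2531 + \left(-1\right) 1 \left(\left(-3\right) \left(-5\right)\right)\right) \left(34197 - -3247\right) = \left(-2531 - 15\right) \left(34197 + 3247\right) = \left(-2531 - 15\right) 37444 = \left(-2546\right) 37444 = -95332424$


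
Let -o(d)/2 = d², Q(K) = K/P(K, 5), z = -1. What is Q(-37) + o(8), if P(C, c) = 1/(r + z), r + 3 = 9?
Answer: -313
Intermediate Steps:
r = 6 (r = -3 + 9 = 6)
P(C, c) = ⅕ (P(C, c) = 1/(6 - 1) = 1/5 = ⅕)
Q(K) = 5*K (Q(K) = K/(⅕) = K*5 = 5*K)
o(d) = -2*d²
Q(-37) + o(8) = 5*(-37) - 2*8² = -185 - 2*64 = -185 - 128 = -313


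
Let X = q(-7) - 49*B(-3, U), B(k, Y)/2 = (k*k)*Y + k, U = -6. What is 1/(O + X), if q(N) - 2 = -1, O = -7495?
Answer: -1/1908 ≈ -0.00052411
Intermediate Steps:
q(N) = 1 (q(N) = 2 - 1 = 1)
B(k, Y) = 2*k + 2*Y*k² (B(k, Y) = 2*((k*k)*Y + k) = 2*(k²*Y + k) = 2*(Y*k² + k) = 2*(k + Y*k²) = 2*k + 2*Y*k²)
X = 5587 (X = 1 - 98*(-3)*(1 - 6*(-3)) = 1 - 98*(-3)*(1 + 18) = 1 - 98*(-3)*19 = 1 - 49*(-114) = 1 + 5586 = 5587)
1/(O + X) = 1/(-7495 + 5587) = 1/(-1908) = -1/1908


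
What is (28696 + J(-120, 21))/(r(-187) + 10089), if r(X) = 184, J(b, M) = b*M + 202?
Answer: 26378/10273 ≈ 2.5677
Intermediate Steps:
J(b, M) = 202 + M*b (J(b, M) = M*b + 202 = 202 + M*b)
(28696 + J(-120, 21))/(r(-187) + 10089) = (28696 + (202 + 21*(-120)))/(184 + 10089) = (28696 + (202 - 2520))/10273 = (28696 - 2318)*(1/10273) = 26378*(1/10273) = 26378/10273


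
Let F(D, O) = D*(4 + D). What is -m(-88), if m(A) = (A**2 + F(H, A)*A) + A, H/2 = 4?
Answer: 792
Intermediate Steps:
H = 8 (H = 2*4 = 8)
m(A) = A**2 + 97*A (m(A) = (A**2 + (8*(4 + 8))*A) + A = (A**2 + (8*12)*A) + A = (A**2 + 96*A) + A = A**2 + 97*A)
-m(-88) = -(-88)*(97 - 88) = -(-88)*9 = -1*(-792) = 792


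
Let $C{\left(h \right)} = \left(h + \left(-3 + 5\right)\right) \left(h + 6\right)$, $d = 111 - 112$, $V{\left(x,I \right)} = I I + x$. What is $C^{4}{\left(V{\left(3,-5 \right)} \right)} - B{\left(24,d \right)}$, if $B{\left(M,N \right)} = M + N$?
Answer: $1082432159977$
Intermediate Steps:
$V{\left(x,I \right)} = x + I^{2}$ ($V{\left(x,I \right)} = I^{2} + x = x + I^{2}$)
$d = -1$
$C{\left(h \right)} = \left(2 + h\right) \left(6 + h\right)$ ($C{\left(h \right)} = \left(h + 2\right) \left(6 + h\right) = \left(2 + h\right) \left(6 + h\right)$)
$C^{4}{\left(V{\left(3,-5 \right)} \right)} - B{\left(24,d \right)} = \left(12 + \left(3 + \left(-5\right)^{2}\right)^{2} + 8 \left(3 + \left(-5\right)^{2}\right)\right)^{4} - \left(24 - 1\right) = \left(12 + \left(3 + 25\right)^{2} + 8 \left(3 + 25\right)\right)^{4} - 23 = \left(12 + 28^{2} + 8 \cdot 28\right)^{4} - 23 = \left(12 + 784 + 224\right)^{4} - 23 = 1020^{4} - 23 = 1082432160000 - 23 = 1082432159977$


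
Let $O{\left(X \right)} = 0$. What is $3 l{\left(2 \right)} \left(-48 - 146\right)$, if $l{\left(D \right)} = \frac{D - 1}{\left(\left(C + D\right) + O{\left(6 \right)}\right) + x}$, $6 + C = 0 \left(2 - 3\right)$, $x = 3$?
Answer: $582$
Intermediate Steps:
$C = -6$ ($C = -6 + 0 \left(2 - 3\right) = -6 + 0 \left(-1\right) = -6 + 0 = -6$)
$l{\left(D \right)} = \frac{-1 + D}{-3 + D}$ ($l{\left(D \right)} = \frac{D - 1}{\left(\left(-6 + D\right) + 0\right) + 3} = \frac{-1 + D}{\left(-6 + D\right) + 3} = \frac{-1 + D}{-3 + D}$)
$3 l{\left(2 \right)} \left(-48 - 146\right) = 3 \frac{-1 + 2}{-3 + 2} \left(-48 - 146\right) = 3 \frac{1}{-1} \cdot 1 \left(-194\right) = 3 \left(\left(-1\right) 1\right) \left(-194\right) = 3 \left(-1\right) \left(-194\right) = \left(-3\right) \left(-194\right) = 582$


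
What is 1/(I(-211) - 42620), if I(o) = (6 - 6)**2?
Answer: -1/42620 ≈ -2.3463e-5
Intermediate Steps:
I(o) = 0 (I(o) = 0**2 = 0)
1/(I(-211) - 42620) = 1/(0 - 42620) = 1/(-42620) = -1/42620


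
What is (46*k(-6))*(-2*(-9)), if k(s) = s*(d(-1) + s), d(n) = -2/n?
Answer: 19872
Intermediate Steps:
k(s) = s*(2 + s) (k(s) = s*(-2/(-1) + s) = s*(-2*(-1) + s) = s*(2 + s))
(46*k(-6))*(-2*(-9)) = (46*(-6*(2 - 6)))*(-2*(-9)) = (46*(-6*(-4)))*18 = (46*24)*18 = 1104*18 = 19872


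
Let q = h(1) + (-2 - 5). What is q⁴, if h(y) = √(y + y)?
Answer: (7 - √2)⁴ ≈ 973.50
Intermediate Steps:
h(y) = √2*√y (h(y) = √(2*y) = √2*√y)
q = -7 + √2 (q = √2*√1 + (-2 - 5) = √2*1 - 7 = √2 - 7 = -7 + √2 ≈ -5.5858)
q⁴ = (-7 + √2)⁴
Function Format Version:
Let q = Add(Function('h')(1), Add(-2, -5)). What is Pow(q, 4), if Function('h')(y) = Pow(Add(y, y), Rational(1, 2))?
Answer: Pow(Add(7, Mul(-1, Pow(2, Rational(1, 2)))), 4) ≈ 973.50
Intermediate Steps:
Function('h')(y) = Mul(Pow(2, Rational(1, 2)), Pow(y, Rational(1, 2))) (Function('h')(y) = Pow(Mul(2, y), Rational(1, 2)) = Mul(Pow(2, Rational(1, 2)), Pow(y, Rational(1, 2))))
q = Add(-7, Pow(2, Rational(1, 2))) (q = Add(Mul(Pow(2, Rational(1, 2)), Pow(1, Rational(1, 2))), Add(-2, -5)) = Add(Mul(Pow(2, Rational(1, 2)), 1), -7) = Add(Pow(2, Rational(1, 2)), -7) = Add(-7, Pow(2, Rational(1, 2))) ≈ -5.5858)
Pow(q, 4) = Pow(Add(-7, Pow(2, Rational(1, 2))), 4)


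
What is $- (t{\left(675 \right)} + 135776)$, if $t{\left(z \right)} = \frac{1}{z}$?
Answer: $- \frac{91648801}{675} \approx -1.3578 \cdot 10^{5}$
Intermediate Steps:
$- (t{\left(675 \right)} + 135776) = - (\frac{1}{675} + 135776) = \left(-1\right) \frac{91648801}{675} = - \frac{91648801}{675}$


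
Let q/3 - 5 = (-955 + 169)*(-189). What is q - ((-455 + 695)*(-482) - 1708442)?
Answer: 2269799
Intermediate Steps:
q = 445677 (q = 15 + 3*((-955 + 169)*(-189)) = 15 + 3*(-786*(-189)) = 15 + 3*148554 = 15 + 445662 = 445677)
q - ((-455 + 695)*(-482) - 1708442) = 445677 - ((-455 + 695)*(-482) - 1708442) = 445677 - (240*(-482) - 1708442) = 445677 - (-115680 - 1708442) = 445677 - 1*(-1824122) = 445677 + 1824122 = 2269799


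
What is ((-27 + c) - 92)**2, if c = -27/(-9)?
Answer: 13456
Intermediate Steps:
c = 3 (c = -27*(-1/9) = 3)
((-27 + c) - 92)**2 = ((-27 + 3) - 92)**2 = (-24 - 92)**2 = (-116)**2 = 13456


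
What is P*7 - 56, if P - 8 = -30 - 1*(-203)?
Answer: 1211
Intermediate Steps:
P = 181 (P = 8 + (-30 - 1*(-203)) = 8 + (-30 + 203) = 8 + 173 = 181)
P*7 - 56 = 181*7 - 56 = 1267 - 56 = 1211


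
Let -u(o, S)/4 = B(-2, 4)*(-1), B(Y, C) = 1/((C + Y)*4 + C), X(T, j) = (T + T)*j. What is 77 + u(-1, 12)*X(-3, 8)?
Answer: 61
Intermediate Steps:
X(T, j) = 2*T*j (X(T, j) = (2*T)*j = 2*T*j)
B(Y, C) = 1/(4*Y + 5*C) (B(Y, C) = 1/((4*C + 4*Y) + C) = 1/(4*Y + 5*C))
u(o, S) = 1/3 (u(o, S) = -4*(-1)/(4*(-2) + 5*4) = -4*(-1)/(-8 + 20) = -4*(-1)/12 = -(-1)/3 = -4*(-1/12) = 1/3)
77 + u(-1, 12)*X(-3, 8) = 77 + (2*(-3)*8)/3 = 77 + (1/3)*(-48) = 77 - 16 = 61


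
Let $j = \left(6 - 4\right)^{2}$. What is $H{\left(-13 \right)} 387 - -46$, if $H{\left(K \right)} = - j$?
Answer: $-1502$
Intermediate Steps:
$j = 4$ ($j = \left(6 - 4\right)^{2} = 2^{2} = 4$)
$H{\left(K \right)} = -4$ ($H{\left(K \right)} = \left(-1\right) 4 = -4$)
$H{\left(-13 \right)} 387 - -46 = \left(-4\right) 387 - -46 = -1548 + 46 = -1502$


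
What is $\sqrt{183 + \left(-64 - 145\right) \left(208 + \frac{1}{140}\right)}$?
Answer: $\frac{i \sqrt{212123415}}{70} \approx 208.06 i$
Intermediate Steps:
$\sqrt{183 + \left(-64 - 145\right) \left(208 + \frac{1}{140}\right)} = \sqrt{183 - 209 \left(208 + \frac{1}{140}\right)} = \sqrt{183 - \frac{6086289}{140}} = \sqrt{- \frac{6060669}{140}} = \frac{i \sqrt{212123415}}{70}$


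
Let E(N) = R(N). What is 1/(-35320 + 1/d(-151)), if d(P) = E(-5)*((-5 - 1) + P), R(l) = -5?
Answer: -785/27726199 ≈ -2.8313e-5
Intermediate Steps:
E(N) = -5
d(P) = 30 - 5*P (d(P) = -5*((-5 - 1) + P) = -5*(-6 + P) = 30 - 5*P)
1/(-35320 + 1/d(-151)) = 1/(-35320 + 1/(30 - 5*(-151))) = 1/(-35320 + 1/(30 + 755)) = 1/(-35320 + 1/785) = 1/(-27726199/785) = -785/27726199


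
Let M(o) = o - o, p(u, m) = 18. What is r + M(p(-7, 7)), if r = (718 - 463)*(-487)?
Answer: -124185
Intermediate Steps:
r = -124185 (r = 255*(-487) = -124185)
M(o) = 0
r + M(p(-7, 7)) = -124185 + 0 = -124185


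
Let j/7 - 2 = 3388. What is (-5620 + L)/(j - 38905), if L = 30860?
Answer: -5048/3035 ≈ -1.6633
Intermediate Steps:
j = 23730 (j = 14 + 7*3388 = 14 + 23716 = 23730)
(-5620 + L)/(j - 38905) = (-5620 + 30860)/(23730 - 38905) = 25240/(-15175) = 25240*(-1/15175) = -5048/3035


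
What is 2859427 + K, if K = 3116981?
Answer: 5976408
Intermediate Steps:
2859427 + K = 2859427 + 3116981 = 5976408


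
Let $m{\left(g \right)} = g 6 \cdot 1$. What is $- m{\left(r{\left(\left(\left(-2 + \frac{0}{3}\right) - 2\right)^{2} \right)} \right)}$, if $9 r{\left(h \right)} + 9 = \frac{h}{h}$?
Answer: $\frac{16}{3} \approx 5.3333$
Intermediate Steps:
$r{\left(h \right)} = - \frac{8}{9}$ ($r{\left(h \right)} = -1 + \frac{h \frac{1}{h}}{9} = -1 + \frac{1}{9} \cdot 1 = -1 + \frac{1}{9} = - \frac{8}{9}$)
$m{\left(g \right)} = 6 g$ ($m{\left(g \right)} = 6 g 1 = 6 g$)
$- m{\left(r{\left(\left(\left(-2 + \frac{0}{3}\right) - 2\right)^{2} \right)} \right)} = - \frac{6 \left(-8\right)}{9} = \left(-1\right) \left(- \frac{16}{3}\right) = \frac{16}{3}$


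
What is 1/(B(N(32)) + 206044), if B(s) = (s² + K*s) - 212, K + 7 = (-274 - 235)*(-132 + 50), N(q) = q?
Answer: 1/1542248 ≈ 6.4840e-7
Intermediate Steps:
K = 41731 (K = -7 + (-274 - 235)*(-132 + 50) = -7 - 509*(-82) = -7 + 41738 = 41731)
B(s) = -212 + s² + 41731*s (B(s) = (s² + 41731*s) - 212 = -212 + s² + 41731*s)
1/(B(N(32)) + 206044) = 1/((-212 + 32² + 41731*32) + 206044) = 1/((-212 + 1024 + 1335392) + 206044) = 1/(1336204 + 206044) = 1/1542248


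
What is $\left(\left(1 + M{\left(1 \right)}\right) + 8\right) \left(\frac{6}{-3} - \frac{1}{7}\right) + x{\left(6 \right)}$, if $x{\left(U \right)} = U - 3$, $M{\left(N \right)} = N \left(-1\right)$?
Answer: $- \frac{99}{7} \approx -14.143$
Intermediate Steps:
$M{\left(N \right)} = - N$
$x{\left(U \right)} = -3 + U$ ($x{\left(U \right)} = U - 3 = -3 + U$)
$\left(\left(1 + M{\left(1 \right)}\right) + 8\right) \left(\frac{6}{-3} - \frac{1}{7}\right) + x{\left(6 \right)} = \left(\left(1 - 1\right) + 8\right) \left(\frac{6}{-3} - \frac{1}{7}\right) + \left(-3 + 6\right) = \left(\left(1 - 1\right) + 8\right) \left(6 \left(- \frac{1}{3}\right) - \frac{1}{7}\right) + 3 = \left(0 + 8\right) \left(-2 - \frac{1}{7}\right) + 3 = 8 \left(- \frac{15}{7}\right) + 3 = - \frac{120}{7} + 3 = - \frac{99}{7}$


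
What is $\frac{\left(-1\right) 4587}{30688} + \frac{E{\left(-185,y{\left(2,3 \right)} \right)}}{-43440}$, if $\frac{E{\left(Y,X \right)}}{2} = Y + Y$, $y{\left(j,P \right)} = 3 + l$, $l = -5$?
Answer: $- \frac{2206877}{16663584} \approx -0.13244$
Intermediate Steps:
$y{\left(j,P \right)} = -2$ ($y{\left(j,P \right)} = 3 - 5 = -2$)
$E{\left(Y,X \right)} = 4 Y$ ($E{\left(Y,X \right)} = 2 \left(Y + Y\right) = 2 \cdot 2 Y = 4 Y$)
$\frac{\left(-1\right) 4587}{30688} + \frac{E{\left(-185,y{\left(2,3 \right)} \right)}}{-43440} = \frac{\left(-1\right) 4587}{30688} + \frac{4 \left(-185\right)}{-43440} = \left(-4587\right) \frac{1}{30688} - - \frac{37}{2172} = - \frac{4587}{30688} + \frac{37}{2172} = - \frac{2206877}{16663584}$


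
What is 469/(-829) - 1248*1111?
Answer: -1149432181/829 ≈ -1.3865e+6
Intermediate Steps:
469/(-829) - 1248*1111 = 469*(-1/829) - 1386528 = -469/829 - 1386528 = -1149432181/829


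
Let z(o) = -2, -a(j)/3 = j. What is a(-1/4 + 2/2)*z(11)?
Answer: 9/2 ≈ 4.5000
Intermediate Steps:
a(j) = -3*j
a(-1/4 + 2/2)*z(11) = -3*(-1/4 + 2/2)*(-2) = -3*(-1*¼ + 2*(½))*(-2) = -3*(-¼ + 1)*(-2) = -3*¾*(-2) = -9/4*(-2) = 9/2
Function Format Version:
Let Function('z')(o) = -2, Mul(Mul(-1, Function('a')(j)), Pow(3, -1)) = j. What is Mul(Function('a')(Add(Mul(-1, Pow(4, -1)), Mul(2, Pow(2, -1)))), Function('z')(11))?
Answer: Rational(9, 2) ≈ 4.5000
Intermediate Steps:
Function('a')(j) = Mul(-3, j)
Mul(Function('a')(Add(Mul(-1, Pow(4, -1)), Mul(2, Pow(2, -1)))), Function('z')(11)) = Mul(Mul(-3, Add(Mul(-1, Pow(4, -1)), Mul(2, Pow(2, -1)))), -2) = Mul(Mul(-3, Add(Mul(-1, Rational(1, 4)), Mul(2, Rational(1, 2)))), -2) = Mul(Mul(-3, Add(Rational(-1, 4), 1)), -2) = Mul(Mul(-3, Rational(3, 4)), -2) = Mul(Rational(-9, 4), -2) = Rational(9, 2)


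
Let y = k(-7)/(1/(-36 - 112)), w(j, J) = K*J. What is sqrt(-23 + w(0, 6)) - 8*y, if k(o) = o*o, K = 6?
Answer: 58016 + sqrt(13) ≈ 58020.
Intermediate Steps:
w(j, J) = 6*J
k(o) = o**2
y = -7252 (y = (-7)**2/(1/(-36 - 112)) = 49/(1/(-148)) = 49/(-1/148) = 49*(-148) = -7252)
sqrt(-23 + w(0, 6)) - 8*y = sqrt(-23 + 6*6) - 8*(-7252) = sqrt(-23 + 36) + 58016 = sqrt(13) + 58016 = 58016 + sqrt(13)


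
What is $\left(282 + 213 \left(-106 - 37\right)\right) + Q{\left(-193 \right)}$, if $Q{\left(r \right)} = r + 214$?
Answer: $-30156$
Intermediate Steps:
$Q{\left(r \right)} = 214 + r$
$\left(282 + 213 \left(-106 - 37\right)\right) + Q{\left(-193 \right)} = \left(282 + 213 \left(-106 - 37\right)\right) + \left(214 - 193\right) = \left(282 + 213 \left(-143\right)\right) + 21 = \left(282 - 30459\right) + 21 = -30177 + 21 = -30156$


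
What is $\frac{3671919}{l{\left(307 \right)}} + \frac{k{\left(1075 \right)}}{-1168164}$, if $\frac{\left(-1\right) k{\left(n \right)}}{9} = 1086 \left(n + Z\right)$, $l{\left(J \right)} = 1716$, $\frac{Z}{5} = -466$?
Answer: $\frac{39521800887}{18560828} \approx 2129.3$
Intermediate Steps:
$Z = -2330$ ($Z = 5 \left(-466\right) = -2330$)
$k{\left(n \right)} = 22773420 - 9774 n$ ($k{\left(n \right)} = - 9 \cdot 1086 \left(n - 2330\right) = - 9 \cdot 1086 \left(-2330 + n\right) = - 9 \left(-2530380 + 1086 n\right) = 22773420 - 9774 n$)
$\frac{3671919}{l{\left(307 \right)}} + \frac{k{\left(1075 \right)}}{-1168164} = \frac{3671919}{1716} + \frac{22773420 - 10507050}{-1168164} = 3671919 \cdot \frac{1}{1716} + \left(22773420 - 10507050\right) \left(- \frac{1}{1168164}\right) = \frac{1223973}{572} + 12266370 \left(- \frac{1}{1168164}\right) = \frac{1223973}{572} - \frac{681465}{64898} = \frac{39521800887}{18560828}$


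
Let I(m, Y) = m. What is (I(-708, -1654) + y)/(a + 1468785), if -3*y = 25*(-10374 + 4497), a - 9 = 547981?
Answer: 48267/2016775 ≈ 0.023933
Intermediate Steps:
a = 547990 (a = 9 + 547981 = 547990)
y = 48975 (y = -25*(-10374 + 4497)/3 = -25*(-5877)/3 = -1/3*(-146925) = 48975)
(I(-708, -1654) + y)/(a + 1468785) = (-708 + 48975)/(547990 + 1468785) = 48267/2016775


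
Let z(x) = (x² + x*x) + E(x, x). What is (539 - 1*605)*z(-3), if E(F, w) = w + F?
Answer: -792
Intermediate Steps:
E(F, w) = F + w
z(x) = 2*x + 2*x² (z(x) = (x² + x*x) + (x + x) = (x² + x²) + 2*x = 2*x² + 2*x = 2*x + 2*x²)
(539 - 1*605)*z(-3) = (539 - 1*605)*(2*(-3)*(1 - 3)) = (539 - 605)*(2*(-3)*(-2)) = -66*12 = -792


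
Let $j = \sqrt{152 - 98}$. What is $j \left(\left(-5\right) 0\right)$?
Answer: $0$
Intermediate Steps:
$j = 3 \sqrt{6}$ ($j = \sqrt{54} = 3 \sqrt{6} \approx 7.3485$)
$j \left(\left(-5\right) 0\right) = 3 \sqrt{6} \left(\left(-5\right) 0\right) = 3 \sqrt{6} \cdot 0 = 0$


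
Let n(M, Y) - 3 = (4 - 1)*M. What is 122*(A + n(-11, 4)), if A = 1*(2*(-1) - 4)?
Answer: -4392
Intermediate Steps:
n(M, Y) = 3 + 3*M (n(M, Y) = 3 + (4 - 1)*M = 3 + 3*M)
A = -6 (A = 1*(-2 - 4) = 1*(-6) = -6)
122*(A + n(-11, 4)) = 122*(-6 + (3 + 3*(-11))) = 122*(-6 + (3 - 33)) = 122*(-6 - 30) = 122*(-36) = -4392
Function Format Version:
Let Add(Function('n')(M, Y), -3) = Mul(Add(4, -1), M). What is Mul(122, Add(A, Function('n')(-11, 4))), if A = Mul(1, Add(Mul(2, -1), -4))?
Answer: -4392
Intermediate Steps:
Function('n')(M, Y) = Add(3, Mul(3, M)) (Function('n')(M, Y) = Add(3, Mul(Add(4, -1), M)) = Add(3, Mul(3, M)))
A = -6 (A = Mul(1, Add(-2, -4)) = Mul(1, -6) = -6)
Mul(122, Add(A, Function('n')(-11, 4))) = Mul(122, Add(-6, Add(3, Mul(3, -11)))) = Mul(122, Add(-6, Add(3, -33))) = Mul(122, Add(-6, -30)) = Mul(122, -36) = -4392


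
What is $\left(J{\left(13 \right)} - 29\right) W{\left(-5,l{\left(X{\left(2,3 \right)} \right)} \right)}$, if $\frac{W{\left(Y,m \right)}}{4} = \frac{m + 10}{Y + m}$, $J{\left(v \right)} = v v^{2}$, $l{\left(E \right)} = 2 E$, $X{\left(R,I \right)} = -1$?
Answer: $- \frac{69376}{7} \approx -9910.9$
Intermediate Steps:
$J{\left(v \right)} = v^{3}$
$W{\left(Y,m \right)} = \frac{4 \left(10 + m\right)}{Y + m}$ ($W{\left(Y,m \right)} = 4 \frac{m + 10}{Y + m} = 4 \frac{10 + m}{Y + m} = \frac{4 \left(10 + m\right)}{Y + m}$)
$\left(J{\left(13 \right)} - 29\right) W{\left(-5,l{\left(X{\left(2,3 \right)} \right)} \right)} = \left(13^{3} - 29\right) \frac{4 \left(10 + 2 \left(-1\right)\right)}{-5 + 2 \left(-1\right)} = \left(2197 - 29\right) \frac{4 \left(10 - 2\right)}{-5 - 2} = 2168 \cdot 4 \frac{1}{-7} \cdot 8 = 2168 \cdot 4 \left(- \frac{1}{7}\right) 8 = 2168 \left(- \frac{32}{7}\right) = - \frac{69376}{7}$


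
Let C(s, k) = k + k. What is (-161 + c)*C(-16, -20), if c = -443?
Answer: 24160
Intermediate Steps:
C(s, k) = 2*k
(-161 + c)*C(-16, -20) = (-161 - 443)*(2*(-20)) = -604*(-40) = 24160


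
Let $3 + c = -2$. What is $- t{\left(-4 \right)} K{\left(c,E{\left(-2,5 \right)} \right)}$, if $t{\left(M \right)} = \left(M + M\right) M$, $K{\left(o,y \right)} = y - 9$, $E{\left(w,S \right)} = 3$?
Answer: $192$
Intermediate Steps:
$c = -5$ ($c = -3 - 2 = -5$)
$K{\left(o,y \right)} = -9 + y$
$t{\left(M \right)} = 2 M^{2}$ ($t{\left(M \right)} = 2 M M = 2 M^{2}$)
$- t{\left(-4 \right)} K{\left(c,E{\left(-2,5 \right)} \right)} = - 2 \left(-4\right)^{2} \left(-9 + 3\right) = - 2 \cdot 16 \left(-6\right) = - 32 \left(-6\right) = \left(-1\right) \left(-192\right) = 192$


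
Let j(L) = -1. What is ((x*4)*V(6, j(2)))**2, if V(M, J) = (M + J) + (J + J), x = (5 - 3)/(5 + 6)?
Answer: 576/121 ≈ 4.7603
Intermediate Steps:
x = 2/11 ≈ 0.18182
V(M, J) = M + 3*J (V(M, J) = (J + M) + 2*J = M + 3*J)
((x*4)*V(6, j(2)))**2 = (((2/11)*4)*(6 + 3*(-1)))**2 = (8*(6 - 3)/11)**2 = ((8/11)*3)**2 = (24/11)**2 = 576/121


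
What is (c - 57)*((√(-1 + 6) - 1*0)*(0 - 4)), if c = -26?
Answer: 332*√5 ≈ 742.38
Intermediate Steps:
(c - 57)*((√(-1 + 6) - 1*0)*(0 - 4)) = (-26 - 57)*((√(-1 + 6) - 1*0)*(0 - 4)) = -83*(√5 + 0)*(-4) = -83*√5*(-4) = -(-332)*√5 = 332*√5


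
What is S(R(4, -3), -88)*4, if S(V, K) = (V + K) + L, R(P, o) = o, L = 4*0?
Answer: -364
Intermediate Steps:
L = 0
S(V, K) = K + V (S(V, K) = (V + K) + 0 = (K + V) + 0 = K + V)
S(R(4, -3), -88)*4 = (-88 - 3)*4 = -91*4 = -364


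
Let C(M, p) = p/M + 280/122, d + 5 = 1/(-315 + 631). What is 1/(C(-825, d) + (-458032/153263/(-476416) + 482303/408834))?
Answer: 112387399773597075600/391203540381958870157 ≈ 0.28729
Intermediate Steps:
d = -1579/316 (d = -5 + 1/(-315 + 631) = -5 + 1/316 = -1579/316 ≈ -4.9968)
C(M, p) = 140/61 + p/M (C(M, p) = p/M + 280*(1/122) = p/M + 140/61 = 140/61 + p/M)
1/(C(-825, d) + (-458032/153263/(-476416) + 482303/408834)) = 1/((140/61 - 1579/316/(-825)) + (-458032/153263/(-476416) + 482303/408834)) = 1/((140/61 - 1579/316*(-1/825)) + (-458032*1/153263*(-1/476416) + 482303*(1/408834))) = 1/((140/61 + 1579/260700) + (-458032/153263*(-1/476416) + 482303/408834)) = 1/(36594319/15902700 + (28627/4563559088 + 482303/408834)) = 1/(36594319/15902700 + 1100514971255291/932869058091696) = 1/(391203540381958870157/112387399773597075600) = 112387399773597075600/391203540381958870157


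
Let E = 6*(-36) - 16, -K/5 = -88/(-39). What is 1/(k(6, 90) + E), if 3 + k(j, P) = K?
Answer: -39/9605 ≈ -0.0040604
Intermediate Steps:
K = -440/39 (K = -(-440)/(-39) = -(-440)*(-1)/39 = -5*88/39 = -440/39 ≈ -11.282)
k(j, P) = -557/39 (k(j, P) = -3 - 440/39 = -557/39)
E = -232 (E = -216 - 16 = -232)
1/(k(6, 90) + E) = 1/(-557/39 - 232) = 1/(-9605/39) = -39/9605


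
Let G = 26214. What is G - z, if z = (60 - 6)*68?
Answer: 22542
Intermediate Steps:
z = 3672 (z = 54*68 = 3672)
G - z = 26214 - 1*3672 = 26214 - 3672 = 22542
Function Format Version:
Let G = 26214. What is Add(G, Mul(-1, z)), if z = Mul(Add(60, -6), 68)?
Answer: 22542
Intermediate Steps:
z = 3672 (z = Mul(54, 68) = 3672)
Add(G, Mul(-1, z)) = Add(26214, Mul(-1, 3672)) = Add(26214, -3672) = 22542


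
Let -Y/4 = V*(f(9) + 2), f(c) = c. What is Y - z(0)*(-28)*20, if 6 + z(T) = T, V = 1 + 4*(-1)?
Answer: -3228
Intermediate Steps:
V = -3 (V = 1 - 4 = -3)
z(T) = -6 + T
Y = 132 (Y = -(-12)*(9 + 2) = -(-12)*11 = -4*(-33) = 132)
Y - z(0)*(-28)*20 = 132 - (-6 + 0)*(-28)*20 = 132 - (-6*(-28))*20 = 132 - 168*20 = 132 - 1*3360 = 132 - 3360 = -3228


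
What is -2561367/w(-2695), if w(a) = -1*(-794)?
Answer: -2561367/794 ≈ -3225.9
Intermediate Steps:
w(a) = 794
-2561367/w(-2695) = -2561367/794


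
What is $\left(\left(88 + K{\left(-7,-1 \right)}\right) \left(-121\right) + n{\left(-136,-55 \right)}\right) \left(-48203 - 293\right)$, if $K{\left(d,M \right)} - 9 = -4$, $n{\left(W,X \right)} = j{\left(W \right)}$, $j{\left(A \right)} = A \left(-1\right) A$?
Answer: $1442707504$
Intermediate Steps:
$j{\left(A \right)} = - A^{2}$ ($j{\left(A \right)} = - A A = - A^{2}$)
$n{\left(W,X \right)} = - W^{2}$
$K{\left(d,M \right)} = 5$ ($K{\left(d,M \right)} = 9 - 4 = 5$)
$\left(\left(88 + K{\left(-7,-1 \right)}\right) \left(-121\right) + n{\left(-136,-55 \right)}\right) \left(-48203 - 293\right) = \left(\left(88 + 5\right) \left(-121\right) - \left(-136\right)^{2}\right) \left(-48203 - 293\right) = \left(93 \left(-121\right) - 18496\right) \left(-48496\right) = \left(-11253 - 18496\right) \left(-48496\right) = \left(-29749\right) \left(-48496\right) = 1442707504$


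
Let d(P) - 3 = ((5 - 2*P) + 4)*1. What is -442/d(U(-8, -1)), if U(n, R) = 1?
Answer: -221/5 ≈ -44.200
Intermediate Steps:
d(P) = 12 - 2*P (d(P) = 3 + ((5 - 2*P) + 4)*1 = 3 + (9 - 2*P)*1 = 3 + (9 - 2*P) = 12 - 2*P)
-442/d(U(-8, -1)) = -442/(12 - 2*1) = -442/(12 - 2) = -442/10 = -442*1/10 = -221/5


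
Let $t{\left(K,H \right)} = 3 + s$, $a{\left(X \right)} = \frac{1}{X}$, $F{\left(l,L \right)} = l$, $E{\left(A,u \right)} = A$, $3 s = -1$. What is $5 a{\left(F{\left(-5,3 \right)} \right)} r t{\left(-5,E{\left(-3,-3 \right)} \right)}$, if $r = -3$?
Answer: $8$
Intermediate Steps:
$s = - \frac{1}{3}$ ($s = \frac{1}{3} \left(-1\right) = - \frac{1}{3} \approx -0.33333$)
$t{\left(K,H \right)} = \frac{8}{3}$ ($t{\left(K,H \right)} = 3 - \frac{1}{3} = \frac{8}{3}$)
$5 a{\left(F{\left(-5,3 \right)} \right)} r t{\left(-5,E{\left(-3,-3 \right)} \right)} = \frac{5}{-5} \left(-3\right) \frac{8}{3} = 5 \left(- \frac{1}{5}\right) \left(-3\right) \frac{8}{3} = \left(-1\right) \left(-3\right) \frac{8}{3} = 3 \cdot \frac{8}{3} = 8$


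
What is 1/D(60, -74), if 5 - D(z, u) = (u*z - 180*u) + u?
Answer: -1/8801 ≈ -0.00011362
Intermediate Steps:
D(z, u) = 5 + 179*u - u*z (D(z, u) = 5 - ((u*z - 180*u) + u) = 5 - ((-180*u + u*z) + u) = 5 - (-179*u + u*z) = 5 + (179*u - u*z) = 5 + 179*u - u*z)
1/D(60, -74) = 1/(5 + 179*(-74) - 1*(-74)*60) = 1/(5 - 13246 + 4440) = 1/(-8801) = -1/8801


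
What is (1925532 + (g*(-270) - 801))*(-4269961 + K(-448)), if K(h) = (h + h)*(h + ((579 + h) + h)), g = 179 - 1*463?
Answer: -7174099759131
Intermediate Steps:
g = -284 (g = 179 - 463 = -284)
K(h) = 2*h*(579 + 3*h) (K(h) = (2*h)*(h + (579 + 2*h)) = (2*h)*(579 + 3*h) = 2*h*(579 + 3*h))
(1925532 + (g*(-270) - 801))*(-4269961 + K(-448)) = (1925532 + (-284*(-270) - 801))*(-4269961 + 6*(-448)*(193 - 448)) = (1925532 + (76680 - 801))*(-4269961 + 6*(-448)*(-255)) = (1925532 + 75879)*(-4269961 + 685440) = 2001411*(-3584521) = -7174099759131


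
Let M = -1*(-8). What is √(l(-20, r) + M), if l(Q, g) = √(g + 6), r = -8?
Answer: √(8 + I*√2) ≈ 2.8394 + 0.24904*I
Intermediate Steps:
M = 8
l(Q, g) = √(6 + g)
√(l(-20, r) + M) = √(√(6 - 8) + 8) = √(√(-2) + 8) = √(I*√2 + 8) = √(8 + I*√2)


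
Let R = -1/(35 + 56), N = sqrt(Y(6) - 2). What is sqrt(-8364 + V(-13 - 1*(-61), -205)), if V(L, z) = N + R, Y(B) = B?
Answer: I*sqrt(69245813)/91 ≈ 91.444*I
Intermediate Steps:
N = 2 (N = sqrt(6 - 2) = sqrt(4) = 2)
R = -1/91 ≈ -0.010989
V(L, z) = 181/91 (V(L, z) = 2 - 1/91 = 181/91)
sqrt(-8364 + V(-13 - 1*(-61), -205)) = sqrt(-8364 + 181/91) = sqrt(-760943/91) = I*sqrt(69245813)/91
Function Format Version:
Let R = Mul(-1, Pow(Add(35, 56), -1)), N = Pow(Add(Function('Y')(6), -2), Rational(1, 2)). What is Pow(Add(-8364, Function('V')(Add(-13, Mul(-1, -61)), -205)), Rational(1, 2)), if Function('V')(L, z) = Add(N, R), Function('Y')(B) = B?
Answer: Mul(Rational(1, 91), I, Pow(69245813, Rational(1, 2))) ≈ Mul(91.444, I)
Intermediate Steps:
N = 2 (N = Pow(Add(6, -2), Rational(1, 2)) = Pow(4, Rational(1, 2)) = 2)
R = Rational(-1, 91) (R = Mul(-1, Pow(91, -1)) = Mul(-1, Rational(1, 91)) = Rational(-1, 91) ≈ -0.010989)
Function('V')(L, z) = Rational(181, 91) (Function('V')(L, z) = Add(2, Rational(-1, 91)) = Rational(181, 91))
Pow(Add(-8364, Function('V')(Add(-13, Mul(-1, -61)), -205)), Rational(1, 2)) = Pow(Add(-8364, Rational(181, 91)), Rational(1, 2)) = Pow(Rational(-760943, 91), Rational(1, 2)) = Mul(Rational(1, 91), I, Pow(69245813, Rational(1, 2)))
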